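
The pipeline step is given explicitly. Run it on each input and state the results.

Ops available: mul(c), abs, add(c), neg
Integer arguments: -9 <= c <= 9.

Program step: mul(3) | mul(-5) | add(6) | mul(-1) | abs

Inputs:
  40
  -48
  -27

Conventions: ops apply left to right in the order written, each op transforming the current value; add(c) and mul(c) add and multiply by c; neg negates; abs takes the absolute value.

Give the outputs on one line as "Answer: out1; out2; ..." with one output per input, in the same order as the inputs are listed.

594; 726; 411

Execution, op by op:
  40 -> 120 -> -600 -> -594 -> 594 -> 594
  -48 -> -144 -> 720 -> 726 -> -726 -> 726
  -27 -> -81 -> 405 -> 411 -> -411 -> 411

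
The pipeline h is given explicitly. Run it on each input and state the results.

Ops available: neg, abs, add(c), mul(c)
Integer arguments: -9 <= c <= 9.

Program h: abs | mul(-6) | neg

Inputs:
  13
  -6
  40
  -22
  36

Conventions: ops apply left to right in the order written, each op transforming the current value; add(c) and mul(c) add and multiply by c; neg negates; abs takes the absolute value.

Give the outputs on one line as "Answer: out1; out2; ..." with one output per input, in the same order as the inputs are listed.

Execution, op by op:
  13 -> 13 -> -78 -> 78
  -6 -> 6 -> -36 -> 36
  40 -> 40 -> -240 -> 240
  -22 -> 22 -> -132 -> 132
  36 -> 36 -> -216 -> 216

78; 36; 240; 132; 216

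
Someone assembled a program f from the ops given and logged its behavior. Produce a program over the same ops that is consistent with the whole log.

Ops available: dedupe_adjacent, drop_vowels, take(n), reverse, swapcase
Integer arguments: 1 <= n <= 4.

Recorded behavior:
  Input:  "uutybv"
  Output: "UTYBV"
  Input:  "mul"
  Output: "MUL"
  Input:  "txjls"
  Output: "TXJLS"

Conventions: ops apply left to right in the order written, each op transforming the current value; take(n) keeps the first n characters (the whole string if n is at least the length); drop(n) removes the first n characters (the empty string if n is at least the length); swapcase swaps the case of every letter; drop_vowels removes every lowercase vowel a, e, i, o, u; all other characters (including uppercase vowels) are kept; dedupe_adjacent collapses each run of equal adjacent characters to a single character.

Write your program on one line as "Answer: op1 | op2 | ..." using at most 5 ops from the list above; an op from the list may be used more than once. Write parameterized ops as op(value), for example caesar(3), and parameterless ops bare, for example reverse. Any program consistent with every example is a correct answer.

reverse | swapcase | dedupe_adjacent | reverse

Check, running the answer program on each example:
  "uutybv" -> "vbytuu" -> "VBYTUU" -> "VBYTU" -> "UTYBV"
  "mul" -> "lum" -> "LUM" -> "LUM" -> "MUL"
  "txjls" -> "sljxt" -> "SLJXT" -> "SLJXT" -> "TXJLS"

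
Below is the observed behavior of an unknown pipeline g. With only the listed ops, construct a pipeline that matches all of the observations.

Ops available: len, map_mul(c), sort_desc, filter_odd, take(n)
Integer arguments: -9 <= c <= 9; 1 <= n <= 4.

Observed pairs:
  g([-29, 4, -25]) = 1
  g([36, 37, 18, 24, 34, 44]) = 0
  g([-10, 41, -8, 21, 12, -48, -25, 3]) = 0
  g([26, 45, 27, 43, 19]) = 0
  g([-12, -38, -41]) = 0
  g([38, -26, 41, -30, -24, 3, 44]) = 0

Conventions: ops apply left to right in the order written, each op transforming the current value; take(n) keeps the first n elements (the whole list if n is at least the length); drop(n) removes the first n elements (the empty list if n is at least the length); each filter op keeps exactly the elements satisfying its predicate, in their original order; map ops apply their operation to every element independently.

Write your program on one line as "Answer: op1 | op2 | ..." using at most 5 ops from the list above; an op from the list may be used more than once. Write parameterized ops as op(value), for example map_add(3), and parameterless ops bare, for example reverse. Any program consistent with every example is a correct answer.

take(2) | take(1) | filter_odd | len

Check, running the answer program on each example:
  [-29, 4, -25] -> [-29, 4] -> [-29] -> [-29] -> 1
  [36, 37, 18, 24, 34, 44] -> [36, 37] -> [36] -> [] -> 0
  [-10, 41, -8, 21, 12, -48, -25, 3] -> [-10, 41] -> [-10] -> [] -> 0
  [26, 45, 27, 43, 19] -> [26, 45] -> [26] -> [] -> 0
  [-12, -38, -41] -> [-12, -38] -> [-12] -> [] -> 0
  [38, -26, 41, -30, -24, 3, 44] -> [38, -26] -> [38] -> [] -> 0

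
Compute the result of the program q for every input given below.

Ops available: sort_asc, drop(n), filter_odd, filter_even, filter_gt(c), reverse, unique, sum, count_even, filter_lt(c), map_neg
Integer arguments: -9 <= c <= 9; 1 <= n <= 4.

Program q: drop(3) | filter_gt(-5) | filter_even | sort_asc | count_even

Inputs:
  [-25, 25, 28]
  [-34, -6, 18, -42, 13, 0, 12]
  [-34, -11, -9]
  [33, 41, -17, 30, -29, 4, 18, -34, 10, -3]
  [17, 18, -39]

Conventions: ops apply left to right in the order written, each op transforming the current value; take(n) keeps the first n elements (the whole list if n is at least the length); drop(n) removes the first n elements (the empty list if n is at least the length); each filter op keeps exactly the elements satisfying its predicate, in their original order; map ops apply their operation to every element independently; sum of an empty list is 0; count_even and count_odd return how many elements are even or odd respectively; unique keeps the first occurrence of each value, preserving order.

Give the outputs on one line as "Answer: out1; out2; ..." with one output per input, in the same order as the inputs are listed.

Execution, op by op:
  [-25, 25, 28] -> [] -> [] -> [] -> [] -> 0
  [-34, -6, 18, -42, 13, 0, 12] -> [-42, 13, 0, 12] -> [13, 0, 12] -> [0, 12] -> [0, 12] -> 2
  [-34, -11, -9] -> [] -> [] -> [] -> [] -> 0
  [33, 41, -17, 30, -29, 4, 18, -34, 10, -3] -> [30, -29, 4, 18, -34, 10, -3] -> [30, 4, 18, 10, -3] -> [30, 4, 18, 10] -> [4, 10, 18, 30] -> 4
  [17, 18, -39] -> [] -> [] -> [] -> [] -> 0

0; 2; 0; 4; 0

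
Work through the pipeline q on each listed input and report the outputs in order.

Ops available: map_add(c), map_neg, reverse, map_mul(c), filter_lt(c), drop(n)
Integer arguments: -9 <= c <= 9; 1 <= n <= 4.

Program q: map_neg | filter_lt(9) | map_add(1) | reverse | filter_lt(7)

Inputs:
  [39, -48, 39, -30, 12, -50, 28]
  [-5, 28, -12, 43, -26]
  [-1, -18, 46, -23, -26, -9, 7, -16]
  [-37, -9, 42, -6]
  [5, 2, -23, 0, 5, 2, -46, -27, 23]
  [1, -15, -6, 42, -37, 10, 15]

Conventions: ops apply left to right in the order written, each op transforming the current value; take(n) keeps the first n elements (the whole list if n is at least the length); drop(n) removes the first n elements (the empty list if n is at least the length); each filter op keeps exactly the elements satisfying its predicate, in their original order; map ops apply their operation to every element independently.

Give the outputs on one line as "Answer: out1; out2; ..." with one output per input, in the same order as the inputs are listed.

[-27, -11, -38, -38]; [-42, -27, 6]; [-6, -45, 2]; [-41]; [-22, -1, -4, 1, -1, -4]; [-14, -9, -41, 0]

Execution, op by op:
  [39, -48, 39, -30, 12, -50, 28] -> [-39, 48, -39, 30, -12, 50, -28] -> [-39, -39, -12, -28] -> [-38, -38, -11, -27] -> [-27, -11, -38, -38] -> [-27, -11, -38, -38]
  [-5, 28, -12, 43, -26] -> [5, -28, 12, -43, 26] -> [5, -28, -43] -> [6, -27, -42] -> [-42, -27, 6] -> [-42, -27, 6]
  [-1, -18, 46, -23, -26, -9, 7, -16] -> [1, 18, -46, 23, 26, 9, -7, 16] -> [1, -46, -7] -> [2, -45, -6] -> [-6, -45, 2] -> [-6, -45, 2]
  [-37, -9, 42, -6] -> [37, 9, -42, 6] -> [-42, 6] -> [-41, 7] -> [7, -41] -> [-41]
  [5, 2, -23, 0, 5, 2, -46, -27, 23] -> [-5, -2, 23, 0, -5, -2, 46, 27, -23] -> [-5, -2, 0, -5, -2, -23] -> [-4, -1, 1, -4, -1, -22] -> [-22, -1, -4, 1, -1, -4] -> [-22, -1, -4, 1, -1, -4]
  [1, -15, -6, 42, -37, 10, 15] -> [-1, 15, 6, -42, 37, -10, -15] -> [-1, 6, -42, -10, -15] -> [0, 7, -41, -9, -14] -> [-14, -9, -41, 7, 0] -> [-14, -9, -41, 0]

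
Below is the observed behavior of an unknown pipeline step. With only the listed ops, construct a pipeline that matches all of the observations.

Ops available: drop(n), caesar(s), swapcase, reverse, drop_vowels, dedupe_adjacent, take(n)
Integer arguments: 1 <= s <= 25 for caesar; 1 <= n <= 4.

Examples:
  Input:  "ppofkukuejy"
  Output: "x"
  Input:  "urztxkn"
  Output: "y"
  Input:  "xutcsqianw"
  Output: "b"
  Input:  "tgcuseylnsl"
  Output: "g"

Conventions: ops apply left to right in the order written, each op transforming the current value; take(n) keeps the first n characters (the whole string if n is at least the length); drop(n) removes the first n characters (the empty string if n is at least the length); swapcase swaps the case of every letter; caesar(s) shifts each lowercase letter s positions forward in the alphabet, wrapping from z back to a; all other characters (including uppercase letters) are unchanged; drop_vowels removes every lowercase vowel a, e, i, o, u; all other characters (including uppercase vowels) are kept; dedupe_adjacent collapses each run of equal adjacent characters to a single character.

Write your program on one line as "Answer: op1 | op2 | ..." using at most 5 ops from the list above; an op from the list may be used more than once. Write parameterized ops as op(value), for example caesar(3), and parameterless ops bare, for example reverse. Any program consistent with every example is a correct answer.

reverse | take(2) | drop(1) | caesar(14)

Check, running the answer program on each example:
  "ppofkukuejy" -> "yjeukukfopp" -> "yj" -> "j" -> "x"
  "urztxkn" -> "nkxtzru" -> "nk" -> "k" -> "y"
  "xutcsqianw" -> "wnaiqsctux" -> "wn" -> "n" -> "b"
  "tgcuseylnsl" -> "lsnlyesucgt" -> "ls" -> "s" -> "g"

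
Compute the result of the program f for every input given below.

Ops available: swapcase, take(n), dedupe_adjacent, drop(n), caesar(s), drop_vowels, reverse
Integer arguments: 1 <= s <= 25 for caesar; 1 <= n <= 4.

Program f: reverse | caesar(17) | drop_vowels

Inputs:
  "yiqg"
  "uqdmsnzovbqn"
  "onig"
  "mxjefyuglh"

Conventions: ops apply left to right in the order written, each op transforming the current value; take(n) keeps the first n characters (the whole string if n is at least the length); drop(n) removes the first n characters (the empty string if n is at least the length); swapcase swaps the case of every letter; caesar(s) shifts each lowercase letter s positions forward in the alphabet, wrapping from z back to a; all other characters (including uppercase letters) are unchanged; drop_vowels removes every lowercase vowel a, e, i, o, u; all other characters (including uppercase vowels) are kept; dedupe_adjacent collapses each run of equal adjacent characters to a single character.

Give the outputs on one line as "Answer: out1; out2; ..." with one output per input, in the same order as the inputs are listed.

Execution, op by op:
  "yiqg" -> "gqiy" -> "xhzp" -> "xhzp"
  "uqdmsnzovbqn" -> "nqbvoznsmdqu" -> "ehsmfqejduhl" -> "hsmfqjdhl"
  "onig" -> "gino" -> "xzef" -> "xzf"
  "mxjefyuglh" -> "hlguyfejxm" -> "ycxlpwvaod" -> "ycxlpwvd"

"xhzp"; "hsmfqjdhl"; "xzf"; "ycxlpwvd"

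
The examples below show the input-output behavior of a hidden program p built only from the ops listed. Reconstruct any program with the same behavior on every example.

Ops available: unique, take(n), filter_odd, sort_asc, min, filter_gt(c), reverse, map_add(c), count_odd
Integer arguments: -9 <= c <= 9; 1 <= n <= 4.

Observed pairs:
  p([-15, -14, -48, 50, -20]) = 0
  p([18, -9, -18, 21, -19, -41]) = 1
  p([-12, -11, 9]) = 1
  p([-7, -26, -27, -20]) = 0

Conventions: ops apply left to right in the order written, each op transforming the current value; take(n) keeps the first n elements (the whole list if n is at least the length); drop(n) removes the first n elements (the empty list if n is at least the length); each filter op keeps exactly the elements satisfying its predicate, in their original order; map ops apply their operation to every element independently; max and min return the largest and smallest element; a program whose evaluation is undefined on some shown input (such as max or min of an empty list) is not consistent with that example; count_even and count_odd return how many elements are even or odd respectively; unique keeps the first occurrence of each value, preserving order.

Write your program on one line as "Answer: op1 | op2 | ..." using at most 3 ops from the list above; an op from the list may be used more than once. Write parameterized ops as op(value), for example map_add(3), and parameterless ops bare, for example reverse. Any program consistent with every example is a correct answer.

filter_gt(-1) | count_odd

Check, running the answer program on each example:
  [-15, -14, -48, 50, -20] -> [50] -> 0
  [18, -9, -18, 21, -19, -41] -> [18, 21] -> 1
  [-12, -11, 9] -> [9] -> 1
  [-7, -26, -27, -20] -> [] -> 0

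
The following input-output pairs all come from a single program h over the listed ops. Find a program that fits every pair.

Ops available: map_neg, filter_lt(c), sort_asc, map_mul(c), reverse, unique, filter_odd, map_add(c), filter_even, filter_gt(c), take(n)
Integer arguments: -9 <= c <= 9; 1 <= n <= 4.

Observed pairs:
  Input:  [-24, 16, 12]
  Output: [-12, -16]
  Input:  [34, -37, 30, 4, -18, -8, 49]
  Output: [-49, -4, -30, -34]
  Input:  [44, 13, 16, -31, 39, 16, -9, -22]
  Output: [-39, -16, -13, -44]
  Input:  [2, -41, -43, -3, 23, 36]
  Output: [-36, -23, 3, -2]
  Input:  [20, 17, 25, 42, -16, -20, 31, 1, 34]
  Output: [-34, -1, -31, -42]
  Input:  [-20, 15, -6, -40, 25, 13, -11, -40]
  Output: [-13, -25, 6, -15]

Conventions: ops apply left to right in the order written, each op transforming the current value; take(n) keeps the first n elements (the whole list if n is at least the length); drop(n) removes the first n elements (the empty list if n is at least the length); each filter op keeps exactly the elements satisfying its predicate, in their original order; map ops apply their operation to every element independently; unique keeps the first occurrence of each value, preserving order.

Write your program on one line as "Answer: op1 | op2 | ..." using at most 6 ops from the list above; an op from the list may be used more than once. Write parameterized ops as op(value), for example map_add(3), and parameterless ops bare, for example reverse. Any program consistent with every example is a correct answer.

map_neg | unique | filter_lt(8) | reverse | take(4)

Check, running the answer program on each example:
  [-24, 16, 12] -> [24, -16, -12] -> [24, -16, -12] -> [-16, -12] -> [-12, -16] -> [-12, -16]
  [34, -37, 30, 4, -18, -8, 49] -> [-34, 37, -30, -4, 18, 8, -49] -> [-34, 37, -30, -4, 18, 8, -49] -> [-34, -30, -4, -49] -> [-49, -4, -30, -34] -> [-49, -4, -30, -34]
  [44, 13, 16, -31, 39, 16, -9, -22] -> [-44, -13, -16, 31, -39, -16, 9, 22] -> [-44, -13, -16, 31, -39, 9, 22] -> [-44, -13, -16, -39] -> [-39, -16, -13, -44] -> [-39, -16, -13, -44]
  [2, -41, -43, -3, 23, 36] -> [-2, 41, 43, 3, -23, -36] -> [-2, 41, 43, 3, -23, -36] -> [-2, 3, -23, -36] -> [-36, -23, 3, -2] -> [-36, -23, 3, -2]
  [20, 17, 25, 42, -16, -20, 31, 1, 34] -> [-20, -17, -25, -42, 16, 20, -31, -1, -34] -> [-20, -17, -25, -42, 16, 20, -31, -1, -34] -> [-20, -17, -25, -42, -31, -1, -34] -> [-34, -1, -31, -42, -25, -17, -20] -> [-34, -1, -31, -42]
  [-20, 15, -6, -40, 25, 13, -11, -40] -> [20, -15, 6, 40, -25, -13, 11, 40] -> [20, -15, 6, 40, -25, -13, 11] -> [-15, 6, -25, -13] -> [-13, -25, 6, -15] -> [-13, -25, 6, -15]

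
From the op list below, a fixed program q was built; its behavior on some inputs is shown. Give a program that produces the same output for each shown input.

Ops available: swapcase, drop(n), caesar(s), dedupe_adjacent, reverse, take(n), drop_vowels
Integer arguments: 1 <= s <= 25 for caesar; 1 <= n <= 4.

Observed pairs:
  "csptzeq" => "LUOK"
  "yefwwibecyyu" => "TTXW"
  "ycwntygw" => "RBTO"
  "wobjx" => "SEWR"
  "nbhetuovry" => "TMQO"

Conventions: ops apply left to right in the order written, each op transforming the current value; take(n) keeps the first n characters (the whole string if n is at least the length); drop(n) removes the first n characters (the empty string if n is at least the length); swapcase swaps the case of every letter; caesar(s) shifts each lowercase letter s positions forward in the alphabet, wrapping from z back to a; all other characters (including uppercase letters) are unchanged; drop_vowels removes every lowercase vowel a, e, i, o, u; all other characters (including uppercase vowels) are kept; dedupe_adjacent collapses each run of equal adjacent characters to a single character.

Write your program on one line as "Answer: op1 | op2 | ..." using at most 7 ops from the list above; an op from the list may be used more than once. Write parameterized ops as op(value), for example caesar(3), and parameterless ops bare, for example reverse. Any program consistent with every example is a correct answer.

drop_vowels | caesar(3) | reverse | take(4) | caesar(18) | swapcase

Check, running the answer program on each example:
  "csptzeq" -> "csptzq" -> "fvswct" -> "tcwsvf" -> "tcws" -> "luok" -> "LUOK"
  "yefwwibecyyu" -> "yfwwbcyy" -> "bizzefbb" -> "bbfezzib" -> "bbfe" -> "ttxw" -> "TTXW"
  "ycwntygw" -> "ycwntygw" -> "bfzqwbjz" -> "zjbwqzfb" -> "zjbw" -> "rbto" -> "RBTO"
  "wobjx" -> "wbjx" -> "zema" -> "amez" -> "amez" -> "sewr" -> "SEWR"
  "nbhetuovry" -> "nbhtvry" -> "qekwyub" -> "buywkeq" -> "buyw" -> "tmqo" -> "TMQO"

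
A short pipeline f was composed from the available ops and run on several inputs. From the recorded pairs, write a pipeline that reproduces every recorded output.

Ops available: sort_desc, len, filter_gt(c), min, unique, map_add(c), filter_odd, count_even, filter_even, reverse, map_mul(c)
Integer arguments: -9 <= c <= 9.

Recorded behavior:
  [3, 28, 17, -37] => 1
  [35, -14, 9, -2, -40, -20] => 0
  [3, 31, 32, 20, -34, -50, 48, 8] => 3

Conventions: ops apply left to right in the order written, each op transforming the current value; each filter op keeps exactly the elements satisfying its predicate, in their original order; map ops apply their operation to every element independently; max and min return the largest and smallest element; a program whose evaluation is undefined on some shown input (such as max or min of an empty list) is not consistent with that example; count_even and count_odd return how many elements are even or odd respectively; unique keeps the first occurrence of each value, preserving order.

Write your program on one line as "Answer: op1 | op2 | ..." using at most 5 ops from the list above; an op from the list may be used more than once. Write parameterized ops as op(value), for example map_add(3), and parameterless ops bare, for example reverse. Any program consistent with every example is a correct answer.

filter_even | filter_gt(8) | map_mul(9) | count_even

Check, running the answer program on each example:
  [3, 28, 17, -37] -> [28] -> [28] -> [252] -> 1
  [35, -14, 9, -2, -40, -20] -> [-14, -2, -40, -20] -> [] -> [] -> 0
  [3, 31, 32, 20, -34, -50, 48, 8] -> [32, 20, -34, -50, 48, 8] -> [32, 20, 48] -> [288, 180, 432] -> 3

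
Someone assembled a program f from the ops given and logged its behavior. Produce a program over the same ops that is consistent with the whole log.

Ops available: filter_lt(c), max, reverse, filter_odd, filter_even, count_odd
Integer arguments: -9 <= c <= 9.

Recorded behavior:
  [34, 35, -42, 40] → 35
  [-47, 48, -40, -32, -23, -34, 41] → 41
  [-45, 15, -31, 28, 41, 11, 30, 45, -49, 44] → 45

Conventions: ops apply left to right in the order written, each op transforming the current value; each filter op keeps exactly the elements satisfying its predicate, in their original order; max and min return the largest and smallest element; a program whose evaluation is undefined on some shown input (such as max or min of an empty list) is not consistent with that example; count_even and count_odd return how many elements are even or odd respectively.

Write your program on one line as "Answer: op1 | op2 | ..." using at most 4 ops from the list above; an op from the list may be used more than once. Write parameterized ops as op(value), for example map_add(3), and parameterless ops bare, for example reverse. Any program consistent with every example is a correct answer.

reverse | filter_odd | max

Check, running the answer program on each example:
  [34, 35, -42, 40] -> [40, -42, 35, 34] -> [35] -> 35
  [-47, 48, -40, -32, -23, -34, 41] -> [41, -34, -23, -32, -40, 48, -47] -> [41, -23, -47] -> 41
  [-45, 15, -31, 28, 41, 11, 30, 45, -49, 44] -> [44, -49, 45, 30, 11, 41, 28, -31, 15, -45] -> [-49, 45, 11, 41, -31, 15, -45] -> 45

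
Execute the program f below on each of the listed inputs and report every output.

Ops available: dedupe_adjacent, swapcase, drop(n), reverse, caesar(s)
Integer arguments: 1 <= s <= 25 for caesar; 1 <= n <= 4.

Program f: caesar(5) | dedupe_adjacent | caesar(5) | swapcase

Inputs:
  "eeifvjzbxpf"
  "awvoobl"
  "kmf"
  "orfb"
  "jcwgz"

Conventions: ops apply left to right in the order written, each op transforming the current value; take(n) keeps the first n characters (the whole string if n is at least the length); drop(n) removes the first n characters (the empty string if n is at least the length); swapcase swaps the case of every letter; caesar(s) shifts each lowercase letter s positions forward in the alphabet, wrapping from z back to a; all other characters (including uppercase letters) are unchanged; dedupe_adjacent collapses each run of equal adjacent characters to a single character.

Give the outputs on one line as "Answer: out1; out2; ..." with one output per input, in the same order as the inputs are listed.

Execution, op by op:
  "eeifvjzbxpf" -> "jjnkaoegcuk" -> "jnkaoegcuk" -> "ospftjlhzp" -> "OSPFTJLHZP"
  "awvoobl" -> "fbattgq" -> "fbatgq" -> "kgfylv" -> "KGFYLV"
  "kmf" -> "prk" -> "prk" -> "uwp" -> "UWP"
  "orfb" -> "twkg" -> "twkg" -> "ybpl" -> "YBPL"
  "jcwgz" -> "ohble" -> "ohble" -> "tmgqj" -> "TMGQJ"

"OSPFTJLHZP"; "KGFYLV"; "UWP"; "YBPL"; "TMGQJ"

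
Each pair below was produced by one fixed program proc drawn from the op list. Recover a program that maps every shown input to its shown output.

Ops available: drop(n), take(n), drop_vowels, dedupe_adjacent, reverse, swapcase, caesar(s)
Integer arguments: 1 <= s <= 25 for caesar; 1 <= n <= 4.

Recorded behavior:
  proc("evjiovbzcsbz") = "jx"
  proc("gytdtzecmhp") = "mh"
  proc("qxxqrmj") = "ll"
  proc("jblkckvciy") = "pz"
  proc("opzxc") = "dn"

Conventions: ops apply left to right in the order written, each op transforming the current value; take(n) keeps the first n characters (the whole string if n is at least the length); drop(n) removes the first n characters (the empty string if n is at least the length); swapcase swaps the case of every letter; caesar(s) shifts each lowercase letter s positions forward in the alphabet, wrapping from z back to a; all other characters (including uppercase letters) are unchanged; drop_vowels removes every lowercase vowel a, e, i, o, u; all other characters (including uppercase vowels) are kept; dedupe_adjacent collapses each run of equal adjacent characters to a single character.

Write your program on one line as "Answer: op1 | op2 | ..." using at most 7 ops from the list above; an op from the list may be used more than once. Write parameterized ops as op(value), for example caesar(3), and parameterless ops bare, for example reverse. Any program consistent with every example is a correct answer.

take(3) | reverse | caesar(4) | caesar(10) | reverse | drop(1)

Check, running the answer program on each example:
  "evjiovbzcsbz" -> "evj" -> "jve" -> "nzi" -> "xjs" -> "sjx" -> "jx"
  "gytdtzecmhp" -> "gyt" -> "tyg" -> "xck" -> "hmu" -> "umh" -> "mh"
  "qxxqrmj" -> "qxx" -> "xxq" -> "bbu" -> "lle" -> "ell" -> "ll"
  "jblkckvciy" -> "jbl" -> "lbj" -> "pfn" -> "zpx" -> "xpz" -> "pz"
  "opzxc" -> "opz" -> "zpo" -> "dts" -> "ndc" -> "cdn" -> "dn"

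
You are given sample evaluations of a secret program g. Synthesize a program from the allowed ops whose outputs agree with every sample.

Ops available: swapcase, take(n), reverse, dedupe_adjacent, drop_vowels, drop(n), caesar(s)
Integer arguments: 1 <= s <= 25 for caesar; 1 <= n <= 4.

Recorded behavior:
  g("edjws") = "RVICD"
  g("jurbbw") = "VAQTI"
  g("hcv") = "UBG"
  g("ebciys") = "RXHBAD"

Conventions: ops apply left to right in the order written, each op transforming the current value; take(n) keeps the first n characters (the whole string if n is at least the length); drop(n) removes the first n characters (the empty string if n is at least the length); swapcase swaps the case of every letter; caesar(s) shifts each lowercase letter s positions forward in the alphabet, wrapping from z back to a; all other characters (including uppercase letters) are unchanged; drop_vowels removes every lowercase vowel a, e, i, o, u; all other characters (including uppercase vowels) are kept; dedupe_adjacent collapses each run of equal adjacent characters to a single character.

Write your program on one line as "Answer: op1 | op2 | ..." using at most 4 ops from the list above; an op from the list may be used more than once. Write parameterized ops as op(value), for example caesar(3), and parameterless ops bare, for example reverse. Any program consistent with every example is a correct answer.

dedupe_adjacent | caesar(25) | swapcase | reverse

Check, running the answer program on each example:
  "edjws" -> "edjws" -> "dcivr" -> "DCIVR" -> "RVICD"
  "jurbbw" -> "jurbw" -> "itqav" -> "ITQAV" -> "VAQTI"
  "hcv" -> "hcv" -> "gbu" -> "GBU" -> "UBG"
  "ebciys" -> "ebciys" -> "dabhxr" -> "DABHXR" -> "RXHBAD"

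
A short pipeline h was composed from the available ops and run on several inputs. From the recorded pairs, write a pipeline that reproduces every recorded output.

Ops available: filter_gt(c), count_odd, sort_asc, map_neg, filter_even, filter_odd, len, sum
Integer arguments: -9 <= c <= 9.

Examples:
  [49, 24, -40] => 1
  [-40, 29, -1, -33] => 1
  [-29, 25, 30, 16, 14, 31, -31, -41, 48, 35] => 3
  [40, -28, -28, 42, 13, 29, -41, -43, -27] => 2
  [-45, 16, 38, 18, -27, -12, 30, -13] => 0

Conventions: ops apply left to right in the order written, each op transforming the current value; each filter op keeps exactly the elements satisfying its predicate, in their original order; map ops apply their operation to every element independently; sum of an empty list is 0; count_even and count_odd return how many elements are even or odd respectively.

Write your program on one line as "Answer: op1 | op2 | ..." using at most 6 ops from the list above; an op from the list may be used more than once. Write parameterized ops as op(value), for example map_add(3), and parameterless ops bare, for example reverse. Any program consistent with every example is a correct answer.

sort_asc | filter_gt(0) | map_neg | filter_odd | count_odd

Check, running the answer program on each example:
  [49, 24, -40] -> [-40, 24, 49] -> [24, 49] -> [-24, -49] -> [-49] -> 1
  [-40, 29, -1, -33] -> [-40, -33, -1, 29] -> [29] -> [-29] -> [-29] -> 1
  [-29, 25, 30, 16, 14, 31, -31, -41, 48, 35] -> [-41, -31, -29, 14, 16, 25, 30, 31, 35, 48] -> [14, 16, 25, 30, 31, 35, 48] -> [-14, -16, -25, -30, -31, -35, -48] -> [-25, -31, -35] -> 3
  [40, -28, -28, 42, 13, 29, -41, -43, -27] -> [-43, -41, -28, -28, -27, 13, 29, 40, 42] -> [13, 29, 40, 42] -> [-13, -29, -40, -42] -> [-13, -29] -> 2
  [-45, 16, 38, 18, -27, -12, 30, -13] -> [-45, -27, -13, -12, 16, 18, 30, 38] -> [16, 18, 30, 38] -> [-16, -18, -30, -38] -> [] -> 0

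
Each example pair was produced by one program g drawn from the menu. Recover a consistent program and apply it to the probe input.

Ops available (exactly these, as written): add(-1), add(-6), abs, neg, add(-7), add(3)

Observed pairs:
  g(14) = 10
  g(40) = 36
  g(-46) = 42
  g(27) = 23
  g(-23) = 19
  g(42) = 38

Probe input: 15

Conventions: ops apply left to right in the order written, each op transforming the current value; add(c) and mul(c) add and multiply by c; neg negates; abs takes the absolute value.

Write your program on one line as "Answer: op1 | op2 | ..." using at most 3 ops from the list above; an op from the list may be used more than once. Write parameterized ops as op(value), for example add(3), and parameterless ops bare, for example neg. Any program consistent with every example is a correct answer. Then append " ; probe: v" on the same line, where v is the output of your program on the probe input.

abs | add(3) | add(-7) ; probe: 11

Check, running the answer program on each example:
  14 -> 14 -> 17 -> 10
  40 -> 40 -> 43 -> 36
  -46 -> 46 -> 49 -> 42
  27 -> 27 -> 30 -> 23
  -23 -> 23 -> 26 -> 19
  42 -> 42 -> 45 -> 38
  probe: 15 -> 15 -> 18 -> 11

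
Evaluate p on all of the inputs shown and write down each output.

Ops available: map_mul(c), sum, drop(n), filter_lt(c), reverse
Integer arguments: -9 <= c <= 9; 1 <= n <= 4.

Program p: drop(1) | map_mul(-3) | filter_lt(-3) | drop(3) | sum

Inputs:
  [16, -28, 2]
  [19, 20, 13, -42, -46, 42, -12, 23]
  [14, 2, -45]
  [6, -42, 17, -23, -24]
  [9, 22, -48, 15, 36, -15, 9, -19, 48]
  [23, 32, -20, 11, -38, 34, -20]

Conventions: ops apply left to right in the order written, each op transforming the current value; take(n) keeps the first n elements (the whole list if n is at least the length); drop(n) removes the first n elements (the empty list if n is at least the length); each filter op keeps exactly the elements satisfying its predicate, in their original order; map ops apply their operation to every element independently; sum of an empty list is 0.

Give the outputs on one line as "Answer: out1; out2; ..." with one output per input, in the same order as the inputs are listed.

Execution, op by op:
  [16, -28, 2] -> [-28, 2] -> [84, -6] -> [-6] -> [] -> 0
  [19, 20, 13, -42, -46, 42, -12, 23] -> [20, 13, -42, -46, 42, -12, 23] -> [-60, -39, 126, 138, -126, 36, -69] -> [-60, -39, -126, -69] -> [-69] -> -69
  [14, 2, -45] -> [2, -45] -> [-6, 135] -> [-6] -> [] -> 0
  [6, -42, 17, -23, -24] -> [-42, 17, -23, -24] -> [126, -51, 69, 72] -> [-51] -> [] -> 0
  [9, 22, -48, 15, 36, -15, 9, -19, 48] -> [22, -48, 15, 36, -15, 9, -19, 48] -> [-66, 144, -45, -108, 45, -27, 57, -144] -> [-66, -45, -108, -27, -144] -> [-27, -144] -> -171
  [23, 32, -20, 11, -38, 34, -20] -> [32, -20, 11, -38, 34, -20] -> [-96, 60, -33, 114, -102, 60] -> [-96, -33, -102] -> [] -> 0

0; -69; 0; 0; -171; 0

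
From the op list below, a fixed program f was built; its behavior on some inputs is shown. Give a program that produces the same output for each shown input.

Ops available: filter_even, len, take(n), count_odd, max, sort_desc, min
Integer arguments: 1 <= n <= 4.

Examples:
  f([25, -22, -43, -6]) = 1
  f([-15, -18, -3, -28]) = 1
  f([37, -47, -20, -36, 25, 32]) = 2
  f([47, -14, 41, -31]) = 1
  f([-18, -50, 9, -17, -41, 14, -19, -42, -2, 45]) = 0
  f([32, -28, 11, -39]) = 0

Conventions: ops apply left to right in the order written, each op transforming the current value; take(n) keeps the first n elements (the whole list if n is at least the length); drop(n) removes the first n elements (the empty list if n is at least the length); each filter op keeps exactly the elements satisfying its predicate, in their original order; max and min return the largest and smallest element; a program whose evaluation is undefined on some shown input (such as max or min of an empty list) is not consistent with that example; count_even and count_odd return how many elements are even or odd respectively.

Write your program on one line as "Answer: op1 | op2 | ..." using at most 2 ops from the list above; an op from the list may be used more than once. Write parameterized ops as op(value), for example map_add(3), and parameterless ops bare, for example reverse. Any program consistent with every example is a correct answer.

take(2) | count_odd

Check, running the answer program on each example:
  [25, -22, -43, -6] -> [25, -22] -> 1
  [-15, -18, -3, -28] -> [-15, -18] -> 1
  [37, -47, -20, -36, 25, 32] -> [37, -47] -> 2
  [47, -14, 41, -31] -> [47, -14] -> 1
  [-18, -50, 9, -17, -41, 14, -19, -42, -2, 45] -> [-18, -50] -> 0
  [32, -28, 11, -39] -> [32, -28] -> 0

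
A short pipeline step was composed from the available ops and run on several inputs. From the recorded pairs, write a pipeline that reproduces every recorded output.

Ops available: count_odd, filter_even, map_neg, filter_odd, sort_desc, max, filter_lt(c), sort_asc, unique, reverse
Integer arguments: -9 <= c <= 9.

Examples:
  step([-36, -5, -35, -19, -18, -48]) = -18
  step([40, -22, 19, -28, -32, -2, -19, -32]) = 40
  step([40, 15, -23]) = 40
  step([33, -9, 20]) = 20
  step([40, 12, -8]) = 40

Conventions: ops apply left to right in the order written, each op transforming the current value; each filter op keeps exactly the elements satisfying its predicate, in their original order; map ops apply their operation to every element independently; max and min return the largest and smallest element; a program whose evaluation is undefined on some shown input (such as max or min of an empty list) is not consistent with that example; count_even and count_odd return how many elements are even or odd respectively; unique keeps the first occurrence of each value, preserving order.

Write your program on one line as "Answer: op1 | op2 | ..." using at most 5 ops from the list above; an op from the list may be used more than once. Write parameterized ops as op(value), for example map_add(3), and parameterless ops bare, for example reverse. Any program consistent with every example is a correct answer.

sort_desc | filter_even | unique | sort_asc | max

Check, running the answer program on each example:
  [-36, -5, -35, -19, -18, -48] -> [-5, -18, -19, -35, -36, -48] -> [-18, -36, -48] -> [-18, -36, -48] -> [-48, -36, -18] -> -18
  [40, -22, 19, -28, -32, -2, -19, -32] -> [40, 19, -2, -19, -22, -28, -32, -32] -> [40, -2, -22, -28, -32, -32] -> [40, -2, -22, -28, -32] -> [-32, -28, -22, -2, 40] -> 40
  [40, 15, -23] -> [40, 15, -23] -> [40] -> [40] -> [40] -> 40
  [33, -9, 20] -> [33, 20, -9] -> [20] -> [20] -> [20] -> 20
  [40, 12, -8] -> [40, 12, -8] -> [40, 12, -8] -> [40, 12, -8] -> [-8, 12, 40] -> 40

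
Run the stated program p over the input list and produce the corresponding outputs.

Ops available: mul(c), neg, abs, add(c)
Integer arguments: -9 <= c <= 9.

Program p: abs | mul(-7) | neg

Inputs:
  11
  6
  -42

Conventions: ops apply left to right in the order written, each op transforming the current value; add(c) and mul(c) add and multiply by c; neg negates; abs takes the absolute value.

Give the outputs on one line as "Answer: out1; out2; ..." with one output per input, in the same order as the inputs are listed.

Execution, op by op:
  11 -> 11 -> -77 -> 77
  6 -> 6 -> -42 -> 42
  -42 -> 42 -> -294 -> 294

77; 42; 294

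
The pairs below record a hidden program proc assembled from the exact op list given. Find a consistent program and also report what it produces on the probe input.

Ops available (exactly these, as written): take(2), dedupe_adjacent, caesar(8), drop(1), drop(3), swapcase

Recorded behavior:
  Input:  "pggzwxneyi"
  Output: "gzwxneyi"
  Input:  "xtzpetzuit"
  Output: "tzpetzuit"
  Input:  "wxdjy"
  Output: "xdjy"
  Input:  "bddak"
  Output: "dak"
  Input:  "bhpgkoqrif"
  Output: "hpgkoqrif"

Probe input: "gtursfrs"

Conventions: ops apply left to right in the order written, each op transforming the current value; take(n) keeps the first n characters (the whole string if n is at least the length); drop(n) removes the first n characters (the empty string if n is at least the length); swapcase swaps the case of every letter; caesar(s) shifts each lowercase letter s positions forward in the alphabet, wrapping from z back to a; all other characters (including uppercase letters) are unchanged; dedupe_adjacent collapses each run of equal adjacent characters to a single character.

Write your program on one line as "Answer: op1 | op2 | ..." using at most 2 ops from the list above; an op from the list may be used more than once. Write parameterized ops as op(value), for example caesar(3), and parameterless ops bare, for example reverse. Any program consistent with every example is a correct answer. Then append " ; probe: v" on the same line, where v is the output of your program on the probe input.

dedupe_adjacent | drop(1) ; probe: "tursfrs"

Check, running the answer program on each example:
  "pggzwxneyi" -> "pgzwxneyi" -> "gzwxneyi"
  "xtzpetzuit" -> "xtzpetzuit" -> "tzpetzuit"
  "wxdjy" -> "wxdjy" -> "xdjy"
  "bddak" -> "bdak" -> "dak"
  "bhpgkoqrif" -> "bhpgkoqrif" -> "hpgkoqrif"
  probe: "gtursfrs" -> "gtursfrs" -> "tursfrs"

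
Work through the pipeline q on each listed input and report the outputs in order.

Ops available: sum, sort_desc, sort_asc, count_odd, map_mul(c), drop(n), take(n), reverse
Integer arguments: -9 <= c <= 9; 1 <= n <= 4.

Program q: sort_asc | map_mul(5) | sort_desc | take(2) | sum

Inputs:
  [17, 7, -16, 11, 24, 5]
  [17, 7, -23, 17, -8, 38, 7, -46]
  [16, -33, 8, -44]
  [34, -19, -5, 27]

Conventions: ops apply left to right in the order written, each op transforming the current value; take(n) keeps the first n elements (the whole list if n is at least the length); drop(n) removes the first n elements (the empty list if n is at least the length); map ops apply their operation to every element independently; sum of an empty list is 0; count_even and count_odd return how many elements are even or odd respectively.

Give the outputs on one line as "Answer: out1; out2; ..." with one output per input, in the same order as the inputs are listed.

Execution, op by op:
  [17, 7, -16, 11, 24, 5] -> [-16, 5, 7, 11, 17, 24] -> [-80, 25, 35, 55, 85, 120] -> [120, 85, 55, 35, 25, -80] -> [120, 85] -> 205
  [17, 7, -23, 17, -8, 38, 7, -46] -> [-46, -23, -8, 7, 7, 17, 17, 38] -> [-230, -115, -40, 35, 35, 85, 85, 190] -> [190, 85, 85, 35, 35, -40, -115, -230] -> [190, 85] -> 275
  [16, -33, 8, -44] -> [-44, -33, 8, 16] -> [-220, -165, 40, 80] -> [80, 40, -165, -220] -> [80, 40] -> 120
  [34, -19, -5, 27] -> [-19, -5, 27, 34] -> [-95, -25, 135, 170] -> [170, 135, -25, -95] -> [170, 135] -> 305

205; 275; 120; 305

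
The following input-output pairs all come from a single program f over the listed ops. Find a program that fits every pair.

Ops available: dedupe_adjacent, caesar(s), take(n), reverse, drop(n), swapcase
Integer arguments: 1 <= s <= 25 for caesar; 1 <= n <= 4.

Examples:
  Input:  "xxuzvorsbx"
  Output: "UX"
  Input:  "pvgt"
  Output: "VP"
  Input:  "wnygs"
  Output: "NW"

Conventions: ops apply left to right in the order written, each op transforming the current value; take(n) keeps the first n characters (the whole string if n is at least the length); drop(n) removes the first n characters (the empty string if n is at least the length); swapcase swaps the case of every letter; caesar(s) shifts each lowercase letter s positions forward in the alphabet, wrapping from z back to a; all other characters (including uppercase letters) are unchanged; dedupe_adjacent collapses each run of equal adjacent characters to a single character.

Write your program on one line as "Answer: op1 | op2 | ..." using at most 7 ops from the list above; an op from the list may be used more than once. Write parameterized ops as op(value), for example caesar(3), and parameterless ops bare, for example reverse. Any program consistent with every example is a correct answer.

reverse | dedupe_adjacent | reverse | swapcase | take(2) | reverse

Check, running the answer program on each example:
  "xxuzvorsbx" -> "xbsrovzuxx" -> "xbsrovzux" -> "xuzvorsbx" -> "XUZVORSBX" -> "XU" -> "UX"
  "pvgt" -> "tgvp" -> "tgvp" -> "pvgt" -> "PVGT" -> "PV" -> "VP"
  "wnygs" -> "sgynw" -> "sgynw" -> "wnygs" -> "WNYGS" -> "WN" -> "NW"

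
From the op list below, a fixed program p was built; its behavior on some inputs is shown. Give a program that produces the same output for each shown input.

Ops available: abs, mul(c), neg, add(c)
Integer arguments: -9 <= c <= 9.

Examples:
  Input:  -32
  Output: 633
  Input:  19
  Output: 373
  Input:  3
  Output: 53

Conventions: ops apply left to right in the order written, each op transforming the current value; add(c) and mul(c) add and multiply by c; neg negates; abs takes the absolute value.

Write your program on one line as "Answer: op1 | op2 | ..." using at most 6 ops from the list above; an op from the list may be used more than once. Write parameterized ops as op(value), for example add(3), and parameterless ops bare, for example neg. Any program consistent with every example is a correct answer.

abs | mul(-5) | mul(4) | neg | add(-7)

Check, running the answer program on each example:
  -32 -> 32 -> -160 -> -640 -> 640 -> 633
  19 -> 19 -> -95 -> -380 -> 380 -> 373
  3 -> 3 -> -15 -> -60 -> 60 -> 53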